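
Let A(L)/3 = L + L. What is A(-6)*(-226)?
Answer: 8136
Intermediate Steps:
A(L) = 6*L (A(L) = 3*(L + L) = 3*(2*L) = 6*L)
A(-6)*(-226) = (6*(-6))*(-226) = -36*(-226) = 8136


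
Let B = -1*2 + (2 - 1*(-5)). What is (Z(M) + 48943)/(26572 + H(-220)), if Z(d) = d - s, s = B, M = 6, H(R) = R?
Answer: 3059/1647 ≈ 1.8573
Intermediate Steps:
B = 5 (B = -2 + (2 + 5) = -2 + 7 = 5)
s = 5
Z(d) = -5 + d (Z(d) = d - 1*5 = d - 5 = -5 + d)
(Z(M) + 48943)/(26572 + H(-220)) = ((-5 + 6) + 48943)/(26572 - 220) = (1 + 48943)/26352 = 48944*(1/26352) = 3059/1647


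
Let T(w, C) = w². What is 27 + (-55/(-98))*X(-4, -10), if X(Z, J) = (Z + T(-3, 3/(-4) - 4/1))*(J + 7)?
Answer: 1821/98 ≈ 18.582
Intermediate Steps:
X(Z, J) = (7 + J)*(9 + Z) (X(Z, J) = (Z + (-3)²)*(J + 7) = (Z + 9)*(7 + J) = (9 + Z)*(7 + J) = (7 + J)*(9 + Z))
27 + (-55/(-98))*X(-4, -10) = 27 + (-55/(-98))*(63 + 7*(-4) + 9*(-10) - 10*(-4)) = 27 + (-55*(-1/98))*(63 - 28 - 90 + 40) = 27 + (55/98)*(-15) = 27 - 825/98 = 1821/98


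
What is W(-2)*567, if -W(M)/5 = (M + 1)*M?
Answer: -5670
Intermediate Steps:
W(M) = -5*M*(1 + M) (W(M) = -5*(M + 1)*M = -5*(1 + M)*M = -5*M*(1 + M))
W(-2)*567 = -5*(-2)*(1 - 2)*567 = -5*(-2)*(-1)*567 = -10*567 = -5670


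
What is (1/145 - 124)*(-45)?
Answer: 161811/29 ≈ 5579.7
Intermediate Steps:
(1/145 - 124)*(-45) = -17979/145*(-45) = 161811/29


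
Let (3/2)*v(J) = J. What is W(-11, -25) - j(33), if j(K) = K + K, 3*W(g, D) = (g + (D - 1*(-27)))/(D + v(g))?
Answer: -6393/97 ≈ -65.907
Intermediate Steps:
v(J) = 2*J/3
W(g, D) = (27 + D + g)/(3*(D + 2*g/3)) (W(g, D) = ((g + (D - 1*(-27)))/(D + 2*g/3))/3 = ((g + (D + 27))/(D + 2*g/3))/3 = ((g + (27 + D))/(D + 2*g/3))/3 = ((27 + D + g)/(D + 2*g/3))/3 = (27 + D + g)/(3*(D + 2*g/3)))
j(K) = 2*K
W(-11, -25) - j(33) = (27 - 25 - 11)/(2*(-11) + 3*(-25)) - 2*33 = -9/(-22 - 75) - 1*66 = -9/(-97) - 66 = -1/97*(-9) - 66 = 9/97 - 66 = -6393/97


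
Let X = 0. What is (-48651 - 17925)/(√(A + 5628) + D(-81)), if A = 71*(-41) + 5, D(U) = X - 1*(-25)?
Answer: 554800/699 - 22192*√2722/699 ≈ -862.69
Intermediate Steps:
D(U) = 25 (D(U) = 0 - 1*(-25) = 0 + 25 = 25)
A = -2906 (A = -2911 + 5 = -2906)
(-48651 - 17925)/(√(A + 5628) + D(-81)) = (-48651 - 17925)/(√(-2906 + 5628) + 25) = -66576/(√2722 + 25) = -66576/(25 + √2722)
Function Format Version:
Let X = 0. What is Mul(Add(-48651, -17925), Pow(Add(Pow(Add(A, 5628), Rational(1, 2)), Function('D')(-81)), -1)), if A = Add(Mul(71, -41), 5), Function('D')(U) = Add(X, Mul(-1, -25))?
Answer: Add(Rational(554800, 699), Mul(Rational(-22192, 699), Pow(2722, Rational(1, 2)))) ≈ -862.69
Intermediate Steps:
Function('D')(U) = 25 (Function('D')(U) = Add(0, Mul(-1, -25)) = Add(0, 25) = 25)
A = -2906 (A = Add(-2911, 5) = -2906)
Mul(Add(-48651, -17925), Pow(Add(Pow(Add(A, 5628), Rational(1, 2)), Function('D')(-81)), -1)) = Mul(Add(-48651, -17925), Pow(Add(Pow(Add(-2906, 5628), Rational(1, 2)), 25), -1)) = Mul(-66576, Pow(Add(Pow(2722, Rational(1, 2)), 25), -1)) = Mul(-66576, Pow(Add(25, Pow(2722, Rational(1, 2))), -1))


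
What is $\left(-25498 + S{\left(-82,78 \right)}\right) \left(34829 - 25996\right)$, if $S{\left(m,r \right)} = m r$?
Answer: $-281719702$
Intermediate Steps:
$\left(-25498 + S{\left(-82,78 \right)}\right) \left(34829 - 25996\right) = \left(-25498 - 6396\right) \left(34829 - 25996\right) = \left(-25498 - 6396\right) 8833 = \left(-31894\right) 8833 = -281719702$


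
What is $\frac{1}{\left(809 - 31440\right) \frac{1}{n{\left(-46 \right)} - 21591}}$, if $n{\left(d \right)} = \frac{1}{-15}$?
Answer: $\frac{323866}{459465} \approx 0.70488$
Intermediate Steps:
$n{\left(d \right)} = - \frac{1}{15}$
$\frac{1}{\left(809 - 31440\right) \frac{1}{n{\left(-46 \right)} - 21591}} = \frac{1}{\left(809 - 31440\right) \frac{1}{- \frac{1}{15} - 21591}} = \frac{1}{\left(-30631\right) \frac{1}{- \frac{323866}{15}}} = \frac{1}{\left(-30631\right) \left(- \frac{15}{323866}\right)} = \frac{1}{\frac{459465}{323866}} = \frac{323866}{459465}$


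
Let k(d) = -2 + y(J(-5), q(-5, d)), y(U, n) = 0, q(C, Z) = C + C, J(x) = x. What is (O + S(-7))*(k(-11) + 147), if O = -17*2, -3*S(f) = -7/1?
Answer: -13775/3 ≈ -4591.7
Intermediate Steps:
q(C, Z) = 2*C
S(f) = 7/3 (S(f) = -(-7)/(3*1) = -(-7)/3 = -⅓*(-7) = 7/3)
k(d) = -2 (k(d) = -2 + 0 = -2)
O = -34
(O + S(-7))*(k(-11) + 147) = (-34 + 7/3)*(-2 + 147) = -95/3*145 = -13775/3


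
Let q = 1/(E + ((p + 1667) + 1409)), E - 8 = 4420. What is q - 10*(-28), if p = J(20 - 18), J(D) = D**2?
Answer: 2102241/7508 ≈ 280.00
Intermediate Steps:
E = 4428 (E = 8 + 4420 = 4428)
p = 4 (p = (20 - 18)**2 = 2**2 = 4)
q = 1/7508 (q = 1/(4428 + ((4 + 1667) + 1409)) = 1/(4428 + (1671 + 1409)) = 1/(4428 + 3080) = 1/7508 ≈ 0.00013319)
q - 10*(-28) = 1/7508 - 10*(-28) = 1/7508 + 280 = 2102241/7508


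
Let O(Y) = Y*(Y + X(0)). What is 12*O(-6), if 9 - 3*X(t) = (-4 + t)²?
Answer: 600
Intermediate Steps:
X(t) = 3 - (-4 + t)²/3
O(Y) = Y*(-7/3 + Y) (O(Y) = Y*(Y + (3 - (-4 + 0)²/3)) = Y*(Y + (3 - ⅓*(-4)²)) = Y*(Y + (3 - ⅓*16)) = Y*(Y + (3 - 16/3)) = Y*(Y - 7/3) = Y*(-7/3 + Y))
12*O(-6) = 12*((⅓)*(-6)*(-7 + 3*(-6))) = 12*((⅓)*(-6)*(-7 - 18)) = 12*((⅓)*(-6)*(-25)) = 12*50 = 600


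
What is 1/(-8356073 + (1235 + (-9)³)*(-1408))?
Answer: -1/9068521 ≈ -1.1027e-7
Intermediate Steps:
1/(-8356073 + (1235 + (-9)³)*(-1408)) = 1/(-8356073 + (1235 - 729)*(-1408)) = 1/(-8356073 + 506*(-1408)) = 1/(-8356073 - 712448) = 1/(-9068521) = -1/9068521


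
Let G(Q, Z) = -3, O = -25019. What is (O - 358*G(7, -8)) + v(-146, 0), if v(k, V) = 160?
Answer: -23785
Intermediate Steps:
(O - 358*G(7, -8)) + v(-146, 0) = (-25019 - 358*(-3)) + 160 = (-25019 + 1074) + 160 = -23945 + 160 = -23785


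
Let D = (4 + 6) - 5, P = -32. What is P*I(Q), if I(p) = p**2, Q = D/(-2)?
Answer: -200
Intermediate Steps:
D = 5 (D = 10 - 5 = 5)
Q = -5/2 (Q = 5/(-2) = 5*(-1/2) = -5/2 ≈ -2.5000)
P*I(Q) = -32*(-5/2)**2 = -32*25/4 = -200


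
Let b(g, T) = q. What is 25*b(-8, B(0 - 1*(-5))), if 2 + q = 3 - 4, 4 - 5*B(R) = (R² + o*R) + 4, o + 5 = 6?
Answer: -75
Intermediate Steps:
o = 1 (o = -5 + 6 = 1)
B(R) = -R/5 - R²/5 (B(R) = ⅘ - ((R² + 1*R) + 4)/5 = ⅘ - ((R² + R) + 4)/5 = ⅘ - ((R + R²) + 4)/5 = ⅘ - (4 + R + R²)/5 = ⅘ + (-⅘ - R/5 - R²/5) = -R/5 - R²/5)
q = -3 (q = -2 + (3 - 4) = -2 - 1 = -3)
b(g, T) = -3
25*b(-8, B(0 - 1*(-5))) = 25*(-3) = -75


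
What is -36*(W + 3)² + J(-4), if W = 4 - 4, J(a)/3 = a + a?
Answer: -348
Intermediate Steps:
J(a) = 6*a (J(a) = 3*(a + a) = 3*(2*a) = 6*a)
W = 0
-36*(W + 3)² + J(-4) = -36*(0 + 3)² + 6*(-4) = -36*3² - 24 = -36*9 - 24 = -324 - 24 = -348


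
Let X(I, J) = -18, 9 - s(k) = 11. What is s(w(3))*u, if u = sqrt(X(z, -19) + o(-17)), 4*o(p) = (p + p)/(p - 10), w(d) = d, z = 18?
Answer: -I*sqrt(5730)/9 ≈ -8.4108*I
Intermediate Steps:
o(p) = p/(2*(-10 + p)) (o(p) = ((p + p)/(p - 10))/4 = ((2*p)/(-10 + p))/4 = (2*p/(-10 + p))/4 = p/(2*(-10 + p)))
s(k) = -2 (s(k) = 9 - 1*11 = 9 - 11 = -2)
u = I*sqrt(5730)/18 (u = sqrt(-18 + (1/2)*(-17)/(-10 - 17)) = sqrt(-18 + (1/2)*(-17)/(-27)) = sqrt(-18 + (1/2)*(-17)*(-1/27)) = sqrt(-18 + 17/54) = sqrt(-955/54) = I*sqrt(5730)/18 ≈ 4.2054*I)
s(w(3))*u = -I*sqrt(5730)/9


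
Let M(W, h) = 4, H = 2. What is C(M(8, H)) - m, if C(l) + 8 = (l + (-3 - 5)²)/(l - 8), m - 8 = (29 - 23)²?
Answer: -69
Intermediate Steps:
m = 44 (m = 8 + (29 - 23)² = 8 + 6² = 8 + 36 = 44)
C(l) = -8 + (64 + l)/(-8 + l) (C(l) = -8 + (l + (-3 - 5)²)/(l - 8) = -8 + (l + (-8)²)/(-8 + l) = -8 + (l + 64)/(-8 + l) = -8 + (64 + l)/(-8 + l))
C(M(8, H)) - m = (128 - 7*4)/(-8 + 4) - 1*44 = (128 - 28)/(-4) - 44 = -¼*100 - 44 = -25 - 44 = -69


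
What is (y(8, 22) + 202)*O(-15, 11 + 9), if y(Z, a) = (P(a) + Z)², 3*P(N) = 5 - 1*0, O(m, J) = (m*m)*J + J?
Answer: 12018680/9 ≈ 1.3354e+6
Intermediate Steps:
O(m, J) = J + J*m² (O(m, J) = m²*J + J = J*m² + J = J + J*m²)
P(N) = 5/3 (P(N) = (5 - 1*0)/3 = (5 + 0)/3 = (⅓)*5 = 5/3)
y(Z, a) = (5/3 + Z)²
(y(8, 22) + 202)*O(-15, 11 + 9) = ((5 + 3*8)²/9 + 202)*((11 + 9)*(1 + (-15)²)) = ((5 + 24)²/9 + 202)*(20*(1 + 225)) = ((⅑)*29² + 202)*(20*226) = ((⅑)*841 + 202)*4520 = (841/9 + 202)*4520 = (2659/9)*4520 = 12018680/9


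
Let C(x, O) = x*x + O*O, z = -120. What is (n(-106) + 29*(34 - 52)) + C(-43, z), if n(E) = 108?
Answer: 15835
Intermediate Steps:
C(x, O) = O² + x² (C(x, O) = x² + O² = O² + x²)
(n(-106) + 29*(34 - 52)) + C(-43, z) = (108 + 29*(34 - 52)) + ((-120)² + (-43)²) = (108 + 29*(-18)) + (14400 + 1849) = (108 - 522) + 16249 = -414 + 16249 = 15835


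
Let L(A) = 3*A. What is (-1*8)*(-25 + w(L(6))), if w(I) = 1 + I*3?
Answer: -240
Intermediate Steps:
w(I) = 1 + 3*I
(-1*8)*(-25 + w(L(6))) = (-1*8)*(-25 + (1 + 3*(3*6))) = -8*(-25 + (1 + 3*18)) = -8*(-25 + (1 + 54)) = -8*(-25 + 55) = -8*30 = -240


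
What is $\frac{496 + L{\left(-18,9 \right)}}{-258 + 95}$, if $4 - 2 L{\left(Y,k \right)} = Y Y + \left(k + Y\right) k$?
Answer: $- \frac{753}{326} \approx -2.3098$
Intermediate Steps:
$L{\left(Y,k \right)} = 2 - \frac{Y^{2}}{2} - \frac{k \left(Y + k\right)}{2}$ ($L{\left(Y,k \right)} = 2 - \frac{Y Y + \left(k + Y\right) k}{2} = 2 - \frac{Y^{2} + \left(Y + k\right) k}{2} = 2 - \frac{Y^{2} + k \left(Y + k\right)}{2} = 2 - \left(\frac{Y^{2}}{2} + \frac{k \left(Y + k\right)}{2}\right) = 2 - \frac{Y^{2}}{2} - \frac{k \left(Y + k\right)}{2}$)
$\frac{496 + L{\left(-18,9 \right)}}{-258 + 95} = \frac{496 - \left(-2 - 81 + 162 + \frac{81}{2}\right)}{-258 + 95} = \frac{496 + \left(2 - 162 - \frac{81}{2} + 81\right)}{-163} = \left(496 + \left(2 - 162 - \frac{81}{2} + 81\right)\right) \left(- \frac{1}{163}\right) = \left(496 - \frac{239}{2}\right) \left(- \frac{1}{163}\right) = \frac{753}{2} \left(- \frac{1}{163}\right) = - \frac{753}{326}$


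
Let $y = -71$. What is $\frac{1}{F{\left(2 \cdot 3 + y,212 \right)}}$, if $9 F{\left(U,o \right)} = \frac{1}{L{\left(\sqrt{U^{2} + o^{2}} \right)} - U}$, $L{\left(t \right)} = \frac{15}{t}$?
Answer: $585 + \frac{135 \sqrt{49169}}{49169} \approx 585.61$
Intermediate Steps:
$F{\left(U,o \right)} = \frac{1}{9 \left(- U + \frac{15}{\sqrt{U^{2} + o^{2}}}\right)}$ ($F{\left(U,o \right)} = \frac{1}{9 \left(\frac{15}{\sqrt{U^{2} + o^{2}}} - U\right)} = \frac{1}{9 \left(- U + \frac{15}{\sqrt{U^{2} + o^{2}}}\right)}$)
$\frac{1}{F{\left(2 \cdot 3 + y,212 \right)}} = \frac{1}{\left(-1\right) \frac{1}{-135 + 9 \left(2 \cdot 3 - 71\right) \sqrt{\left(2 \cdot 3 - 71\right)^{2} + 212^{2}}} \sqrt{\left(2 \cdot 3 - 71\right)^{2} + 212^{2}}} = \frac{1}{\left(-1\right) \frac{1}{-135 + 9 \left(6 - 71\right) \sqrt{\left(6 - 71\right)^{2} + 44944}} \sqrt{\left(6 - 71\right)^{2} + 44944}} = \frac{1}{\left(-1\right) \frac{1}{-135 + 9 \left(-65\right) \sqrt{\left(-65\right)^{2} + 44944}} \sqrt{\left(-65\right)^{2} + 44944}} = \frac{1}{\left(-1\right) \frac{1}{-135 + 9 \left(-65\right) \sqrt{4225 + 44944}} \sqrt{4225 + 44944}} = \frac{1}{\left(-1\right) \frac{1}{-135 + 9 \left(-65\right) \sqrt{49169}} \sqrt{49169}} = \frac{1}{\left(-1\right) \frac{1}{-135 - 585 \sqrt{49169}} \sqrt{49169}} = \frac{1}{\left(-1\right) \sqrt{49169} \frac{1}{-135 - 585 \sqrt{49169}}} = - \frac{\sqrt{49169} \left(-135 - 585 \sqrt{49169}\right)}{49169}$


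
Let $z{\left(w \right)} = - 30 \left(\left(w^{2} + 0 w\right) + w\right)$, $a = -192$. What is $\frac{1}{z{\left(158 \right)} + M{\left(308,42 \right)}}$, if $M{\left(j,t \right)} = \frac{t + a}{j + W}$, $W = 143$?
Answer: $- \frac{451}{339900810} \approx -1.3269 \cdot 10^{-6}$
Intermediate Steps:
$M{\left(j,t \right)} = \frac{-192 + t}{143 + j}$ ($M{\left(j,t \right)} = \frac{t - 192}{j + 143} = \frac{-192 + t}{143 + j}$)
$z{\left(w \right)} = - 30 w - 30 w^{2}$ ($z{\left(w \right)} = - 30 \left(\left(w^{2} + 0\right) + w\right) = - 30 \left(w^{2} + w\right) = - 30 \left(w + w^{2}\right) = - 30 w - 30 w^{2}$)
$\frac{1}{z{\left(158 \right)} + M{\left(308,42 \right)}} = \frac{1}{\left(-30\right) 158 \left(1 + 158\right) + \frac{-192 + 42}{143 + 308}} = \frac{1}{\left(-30\right) 158 \cdot 159 + \frac{1}{451} \left(-150\right)} = \frac{1}{-753660 + \frac{1}{451} \left(-150\right)} = \frac{1}{-753660 - \frac{150}{451}} = \frac{1}{- \frac{339900810}{451}} = - \frac{451}{339900810}$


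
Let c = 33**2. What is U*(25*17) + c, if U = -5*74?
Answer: -156161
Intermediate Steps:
c = 1089
U = -370
U*(25*17) + c = -9250*17 + 1089 = -370*425 + 1089 = -157250 + 1089 = -156161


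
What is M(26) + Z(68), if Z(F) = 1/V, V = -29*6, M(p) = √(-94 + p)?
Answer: -1/174 + 2*I*√17 ≈ -0.0057471 + 8.2462*I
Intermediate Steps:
V = -174
Z(F) = -1/174 (Z(F) = 1/(-174) = -1/174)
M(26) + Z(68) = √(-94 + 26) - 1/174 = √(-68) - 1/174 = 2*I*√17 - 1/174 = -1/174 + 2*I*√17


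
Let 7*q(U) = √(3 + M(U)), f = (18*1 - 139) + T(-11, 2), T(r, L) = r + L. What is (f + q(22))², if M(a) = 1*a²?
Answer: (-910 + √487)²/49 ≈ 16090.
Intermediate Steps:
T(r, L) = L + r
M(a) = a²
f = -130 (f = (18*1 - 139) + (2 - 11) = (18 - 139) - 9 = -121 - 9 = -130)
q(U) = √(3 + U²)/7
(f + q(22))² = (-130 + √(3 + 22²)/7)² = (-130 + √(3 + 484)/7)² = (-130 + √487/7)²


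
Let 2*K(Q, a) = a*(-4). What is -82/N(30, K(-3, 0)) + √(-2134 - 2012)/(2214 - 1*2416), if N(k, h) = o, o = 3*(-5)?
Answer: 82/15 - I*√4146/202 ≈ 5.4667 - 0.31876*I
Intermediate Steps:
K(Q, a) = -2*a (K(Q, a) = (a*(-4))/2 = (-4*a)/2 = -2*a)
o = -15
N(k, h) = -15
-82/N(30, K(-3, 0)) + √(-2134 - 2012)/(2214 - 1*2416) = -82/(-15) + √(-2134 - 2012)/(2214 - 1*2416) = -82*(-1/15) + √(-4146)/(2214 - 2416) = 82/15 + (I*√4146)/(-202) = 82/15 + (I*√4146)*(-1/202) = 82/15 - I*√4146/202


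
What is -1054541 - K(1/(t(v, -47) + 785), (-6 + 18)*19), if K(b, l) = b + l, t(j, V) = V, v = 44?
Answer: -778419523/738 ≈ -1.0548e+6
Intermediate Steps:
-1054541 - K(1/(t(v, -47) + 785), (-6 + 18)*19) = -1054541 - (1/(-47 + 785) + (-6 + 18)*19) = -1054541 - (1/738 + 12*19) = -1054541 - (1/738 + 228) = -1054541 - 1*168265/738 = -1054541 - 168265/738 = -778419523/738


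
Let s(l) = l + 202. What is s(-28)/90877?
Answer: 174/90877 ≈ 0.0019147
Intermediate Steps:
s(l) = 202 + l
s(-28)/90877 = (202 - 28)/90877 = 174*(1/90877) = 174/90877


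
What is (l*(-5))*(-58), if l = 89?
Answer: 25810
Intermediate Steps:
(l*(-5))*(-58) = (89*(-5))*(-58) = -445*(-58) = 25810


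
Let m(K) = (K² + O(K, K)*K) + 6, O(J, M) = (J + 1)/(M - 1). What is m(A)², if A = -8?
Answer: 329476/81 ≈ 4067.6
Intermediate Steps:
O(J, M) = (1 + J)/(-1 + M)
m(K) = 6 + K² + K*(1 + K)/(-1 + K) (m(K) = (K² + ((1 + K)/(-1 + K))*K) + 6 = (K² + K*(1 + K)/(-1 + K)) + 6 = 6 + K² + K*(1 + K)/(-1 + K))
m(A)² = ((-6 + (-8)³ + 7*(-8))/(-1 - 8))² = ((-6 - 512 - 56)/(-9))² = (-⅑*(-574))² = (574/9)² = 329476/81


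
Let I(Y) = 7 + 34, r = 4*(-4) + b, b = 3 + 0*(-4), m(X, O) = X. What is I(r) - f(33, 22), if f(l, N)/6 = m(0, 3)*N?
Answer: 41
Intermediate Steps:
b = 3 (b = 3 + 0 = 3)
f(l, N) = 0 (f(l, N) = 6*(0*N) = 6*0 = 0)
r = -13 (r = 4*(-4) + 3 = -16 + 3 = -13)
I(Y) = 41
I(r) - f(33, 22) = 41 - 1*0 = 41 + 0 = 41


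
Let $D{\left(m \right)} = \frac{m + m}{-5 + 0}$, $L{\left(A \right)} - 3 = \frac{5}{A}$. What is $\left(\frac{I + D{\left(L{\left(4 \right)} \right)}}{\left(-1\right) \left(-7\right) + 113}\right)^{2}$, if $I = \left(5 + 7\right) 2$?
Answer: $\frac{49729}{1440000} \approx 0.034534$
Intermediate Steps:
$L{\left(A \right)} = 3 + \frac{5}{A}$
$I = 24$ ($I = 12 \cdot 2 = 24$)
$D{\left(m \right)} = - \frac{2 m}{5}$ ($D{\left(m \right)} = \frac{2 m}{-5} = 2 m \left(- \frac{1}{5}\right) = - \frac{2 m}{5}$)
$\left(\frac{I + D{\left(L{\left(4 \right)} \right)}}{\left(-1\right) \left(-7\right) + 113}\right)^{2} = \left(\frac{24 - \frac{2 \left(3 + \frac{5}{4}\right)}{5}}{\left(-1\right) \left(-7\right) + 113}\right)^{2} = \left(\frac{24 - \frac{2 \left(3 + 5 \cdot \frac{1}{4}\right)}{5}}{7 + 113}\right)^{2} = \left(\frac{24 - \frac{2 \left(3 + \frac{5}{4}\right)}{5}}{120}\right)^{2} = \left(\left(24 - \frac{17}{10}\right) \frac{1}{120}\right)^{2} = \left(\frac{223}{10} \cdot \frac{1}{120}\right)^{2} = \left(\frac{223}{1200}\right)^{2} = \frac{49729}{1440000}$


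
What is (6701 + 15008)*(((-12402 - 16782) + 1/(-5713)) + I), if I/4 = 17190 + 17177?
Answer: 13429762493119/5713 ≈ 2.3507e+9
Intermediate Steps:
I = 137468 (I = 4*(17190 + 17177) = 4*34367 = 137468)
(6701 + 15008)*(((-12402 - 16782) + 1/(-5713)) + I) = (6701 + 15008)*(((-12402 - 16782) + 1/(-5713)) + 137468) = 21709*((-29184 - 1/5713) + 137468) = 21709*(-166728193/5713 + 137468) = 21709*(618626491/5713) = 13429762493119/5713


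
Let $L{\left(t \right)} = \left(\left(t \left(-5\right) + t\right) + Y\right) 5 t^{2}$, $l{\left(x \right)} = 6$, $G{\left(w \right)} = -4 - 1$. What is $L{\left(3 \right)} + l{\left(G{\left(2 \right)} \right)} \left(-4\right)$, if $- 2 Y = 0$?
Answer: $-564$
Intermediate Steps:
$Y = 0$ ($Y = \left(- \frac{1}{2}\right) 0 = 0$)
$G{\left(w \right)} = -5$
$L{\left(t \right)} = - 20 t^{3}$ ($L{\left(t \right)} = \left(\left(t \left(-5\right) + t\right) + 0\right) 5 t^{2} = \left(\left(- 5 t + t\right) + 0\right) 5 t^{2} = \left(- 4 t + 0\right) 5 t^{2} = - 4 t 5 t^{2} = - 20 t^{3}$)
$L{\left(3 \right)} + l{\left(G{\left(2 \right)} \right)} \left(-4\right) = - 20 \cdot 3^{3} + 6 \left(-4\right) = \left(-20\right) 27 - 24 = -540 - 24 = -564$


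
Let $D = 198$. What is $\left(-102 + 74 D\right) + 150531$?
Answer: $165081$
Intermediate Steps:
$\left(-102 + 74 D\right) + 150531 = \left(-102 + 74 \cdot 198\right) + 150531 = \left(-102 + 14652\right) + 150531 = 14550 + 150531 = 165081$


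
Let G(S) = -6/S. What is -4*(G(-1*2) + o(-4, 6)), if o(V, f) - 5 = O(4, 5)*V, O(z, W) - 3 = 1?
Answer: 32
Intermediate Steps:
O(z, W) = 4 (O(z, W) = 3 + 1 = 4)
o(V, f) = 5 + 4*V
-4*(G(-1*2) + o(-4, 6)) = -4*(-6/((-1*2)) + (5 + 4*(-4))) = -4*(-6/(-2) + (5 - 16)) = -4*(-6*(-1/2) - 11) = -4*(3 - 11) = -4*(-8) = 32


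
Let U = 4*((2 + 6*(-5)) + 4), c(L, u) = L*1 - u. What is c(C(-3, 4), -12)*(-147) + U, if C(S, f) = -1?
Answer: -1713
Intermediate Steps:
c(L, u) = L - u
U = -96 (U = 4*((2 - 30) + 4) = 4*(-28 + 4) = 4*(-24) = -96)
c(C(-3, 4), -12)*(-147) + U = (-1 - 1*(-12))*(-147) - 96 = (-1 + 12)*(-147) - 96 = 11*(-147) - 96 = -1617 - 96 = -1713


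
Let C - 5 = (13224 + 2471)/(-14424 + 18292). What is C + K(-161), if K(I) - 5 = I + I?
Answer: -1191121/3868 ≈ -307.94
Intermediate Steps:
K(I) = 5 + 2*I (K(I) = 5 + (I + I) = 5 + 2*I)
C = 35035/3868 (C = 5 + (13224 + 2471)/(-14424 + 18292) = 5 + 15695/3868 = 35035/3868 ≈ 9.0576)
C + K(-161) = 35035/3868 + (5 + 2*(-161)) = 35035/3868 + (5 - 322) = 35035/3868 - 317 = -1191121/3868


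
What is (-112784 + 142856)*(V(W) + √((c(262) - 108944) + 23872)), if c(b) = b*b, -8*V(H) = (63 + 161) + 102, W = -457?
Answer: -1225434 + 2225328*I*√3 ≈ -1.2254e+6 + 3.8544e+6*I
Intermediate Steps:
V(H) = -163/4 (V(H) = -((63 + 161) + 102)/8 = -(224 + 102)/8 = -⅛*326 = -163/4)
c(b) = b²
(-112784 + 142856)*(V(W) + √((c(262) - 108944) + 23872)) = (-112784 + 142856)*(-163/4 + √((262² - 108944) + 23872)) = 30072*(-163/4 + √((68644 - 108944) + 23872)) = 30072*(-163/4 + √(-40300 + 23872)) = 30072*(-163/4 + √(-16428)) = 30072*(-163/4 + 74*I*√3) = -1225434 + 2225328*I*√3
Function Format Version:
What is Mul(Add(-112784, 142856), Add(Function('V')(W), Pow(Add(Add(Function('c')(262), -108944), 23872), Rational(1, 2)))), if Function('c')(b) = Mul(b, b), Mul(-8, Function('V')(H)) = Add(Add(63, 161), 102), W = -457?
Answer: Add(-1225434, Mul(2225328, I, Pow(3, Rational(1, 2)))) ≈ Add(-1.2254e+6, Mul(3.8544e+6, I))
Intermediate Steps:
Function('V')(H) = Rational(-163, 4) (Function('V')(H) = Mul(Rational(-1, 8), Add(Add(63, 161), 102)) = Mul(Rational(-1, 8), Add(224, 102)) = Mul(Rational(-1, 8), 326) = Rational(-163, 4))
Function('c')(b) = Pow(b, 2)
Mul(Add(-112784, 142856), Add(Function('V')(W), Pow(Add(Add(Function('c')(262), -108944), 23872), Rational(1, 2)))) = Mul(Add(-112784, 142856), Add(Rational(-163, 4), Pow(Add(Add(Pow(262, 2), -108944), 23872), Rational(1, 2)))) = Mul(30072, Add(Rational(-163, 4), Pow(Add(Add(68644, -108944), 23872), Rational(1, 2)))) = Mul(30072, Add(Rational(-163, 4), Pow(Add(-40300, 23872), Rational(1, 2)))) = Mul(30072, Add(Rational(-163, 4), Pow(-16428, Rational(1, 2)))) = Mul(30072, Add(Rational(-163, 4), Mul(74, I, Pow(3, Rational(1, 2))))) = Add(-1225434, Mul(2225328, I, Pow(3, Rational(1, 2))))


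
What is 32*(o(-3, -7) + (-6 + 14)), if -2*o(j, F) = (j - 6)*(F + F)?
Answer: -1760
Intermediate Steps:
o(j, F) = -F*(-6 + j) (o(j, F) = -(j - 6)*(F + F)/2 = -(-6 + j)*2*F/2 = -F*(-6 + j))
32*(o(-3, -7) + (-6 + 14)) = 32*(-7*(6 - 1*(-3)) + (-6 + 14)) = 32*(-7*(6 + 3) + 8) = 32*(-7*9 + 8) = 32*(-63 + 8) = 32*(-55) = -1760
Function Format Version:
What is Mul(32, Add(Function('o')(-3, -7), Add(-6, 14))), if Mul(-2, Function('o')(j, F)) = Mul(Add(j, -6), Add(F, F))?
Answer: -1760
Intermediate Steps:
Function('o')(j, F) = Mul(-1, F, Add(-6, j)) (Function('o')(j, F) = Mul(Rational(-1, 2), Mul(Add(j, -6), Add(F, F))) = Mul(Rational(-1, 2), Mul(Add(-6, j), Mul(2, F))) = Mul(Rational(-1, 2), Mul(2, F, Add(-6, j))) = Mul(-1, F, Add(-6, j)))
Mul(32, Add(Function('o')(-3, -7), Add(-6, 14))) = Mul(32, Add(Mul(-7, Add(6, Mul(-1, -3))), Add(-6, 14))) = Mul(32, Add(Mul(-7, Add(6, 3)), 8)) = Mul(32, Add(Mul(-7, 9), 8)) = Mul(32, Add(-63, 8)) = Mul(32, -55) = -1760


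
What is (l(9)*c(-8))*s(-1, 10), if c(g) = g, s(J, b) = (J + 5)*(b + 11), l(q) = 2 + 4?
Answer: -4032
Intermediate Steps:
l(q) = 6
s(J, b) = (5 + J)*(11 + b)
(l(9)*c(-8))*s(-1, 10) = (6*(-8))*(55 + 5*10 + 11*(-1) - 1*10) = -48*(55 + 50 - 11 - 10) = -48*84 = -4032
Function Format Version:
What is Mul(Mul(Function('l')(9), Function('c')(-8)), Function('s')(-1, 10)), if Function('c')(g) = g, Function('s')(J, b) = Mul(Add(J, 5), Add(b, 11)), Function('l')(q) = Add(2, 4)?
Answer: -4032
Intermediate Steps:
Function('l')(q) = 6
Function('s')(J, b) = Mul(Add(5, J), Add(11, b))
Mul(Mul(Function('l')(9), Function('c')(-8)), Function('s')(-1, 10)) = Mul(Mul(6, -8), Add(55, Mul(5, 10), Mul(11, -1), Mul(-1, 10))) = Mul(-48, Add(55, 50, -11, -10)) = Mul(-48, 84) = -4032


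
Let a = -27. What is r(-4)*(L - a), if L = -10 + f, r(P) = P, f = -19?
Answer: 8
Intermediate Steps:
L = -29 (L = -10 - 19 = -29)
r(-4)*(L - a) = -4*(-29 - 1*(-27)) = -4*(-29 + 27) = -4*(-2) = 8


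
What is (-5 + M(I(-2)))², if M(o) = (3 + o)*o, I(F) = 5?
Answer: 1225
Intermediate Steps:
M(o) = o*(3 + o)
(-5 + M(I(-2)))² = (-5 + 5*(3 + 5))² = (-5 + 5*8)² = (-5 + 40)² = 35² = 1225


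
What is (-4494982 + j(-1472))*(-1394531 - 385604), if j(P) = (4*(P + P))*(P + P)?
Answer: -53713013790870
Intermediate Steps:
j(P) = 16*P**2 (j(P) = (4*(2*P))*(2*P) = (8*P)*(2*P) = 16*P**2)
(-4494982 + j(-1472))*(-1394531 - 385604) = (-4494982 + 16*(-1472)**2)*(-1394531 - 385604) = (-4494982 + 16*2166784)*(-1780135) = (-4494982 + 34668544)*(-1780135) = 30173562*(-1780135) = -53713013790870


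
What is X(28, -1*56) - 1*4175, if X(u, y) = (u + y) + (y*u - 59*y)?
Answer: -2467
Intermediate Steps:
X(u, y) = u - 58*y + u*y (X(u, y) = (u + y) + (u*y - 59*y) = (u + y) + (-59*y + u*y) = u - 58*y + u*y)
X(28, -1*56) - 1*4175 = (28 - (-58)*56 + 28*(-1*56)) - 1*4175 = (28 - 58*(-56) + 28*(-56)) - 4175 = (28 + 3248 - 1568) - 4175 = 1708 - 4175 = -2467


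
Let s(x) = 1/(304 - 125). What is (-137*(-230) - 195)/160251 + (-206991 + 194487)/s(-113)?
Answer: -358676320901/160251 ≈ -2.2382e+6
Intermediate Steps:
s(x) = 1/179
(-137*(-230) - 195)/160251 + (-206991 + 194487)/s(-113) = (-137*(-230) - 195)/160251 + (-206991 + 194487)/(1/179) = (31510 - 195)*(1/160251) - 12504*179 = 31315*(1/160251) - 2238216 = 31315/160251 - 2238216 = -358676320901/160251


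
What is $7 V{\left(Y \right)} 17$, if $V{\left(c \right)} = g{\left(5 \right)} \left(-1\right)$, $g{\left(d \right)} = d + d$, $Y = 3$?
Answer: $-1190$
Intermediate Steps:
$g{\left(d \right)} = 2 d$
$V{\left(c \right)} = -10$ ($V{\left(c \right)} = 2 \cdot 5 \left(-1\right) = 10 \left(-1\right) = -10$)
$7 V{\left(Y \right)} 17 = 7 \left(-10\right) 17 = \left(-70\right) 17 = -1190$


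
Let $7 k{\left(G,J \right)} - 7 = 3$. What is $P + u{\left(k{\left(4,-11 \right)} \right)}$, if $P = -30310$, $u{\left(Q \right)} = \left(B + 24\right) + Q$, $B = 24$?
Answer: $- \frac{211824}{7} \approx -30261.0$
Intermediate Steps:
$k{\left(G,J \right)} = \frac{10}{7}$ ($k{\left(G,J \right)} = 1 + \frac{1}{7} \cdot 3 = 1 + \frac{3}{7} = \frac{10}{7}$)
$u{\left(Q \right)} = 48 + Q$ ($u{\left(Q \right)} = \left(24 + 24\right) + Q = 48 + Q$)
$P + u{\left(k{\left(4,-11 \right)} \right)} = -30310 + \left(48 + \frac{10}{7}\right) = -30310 + \frac{346}{7} = - \frac{211824}{7}$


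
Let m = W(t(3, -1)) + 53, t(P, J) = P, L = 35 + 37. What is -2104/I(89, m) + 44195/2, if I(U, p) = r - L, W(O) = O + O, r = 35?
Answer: 1639423/74 ≈ 22154.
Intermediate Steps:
L = 72
W(O) = 2*O
m = 59 (m = 2*3 + 53 = 6 + 53 = 59)
I(U, p) = -37 (I(U, p) = 35 - 1*72 = 35 - 72 = -37)
-2104/I(89, m) + 44195/2 = -2104/(-37) + 44195/2 = -2104*(-1/37) + 44195*(1/2) = 2104/37 + 44195/2 = 1639423/74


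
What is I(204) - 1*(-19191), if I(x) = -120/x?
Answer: 326237/17 ≈ 19190.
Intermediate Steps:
I(204) - 1*(-19191) = -120/204 - 1*(-19191) = -120*1/204 + 19191 = -10/17 + 19191 = 326237/17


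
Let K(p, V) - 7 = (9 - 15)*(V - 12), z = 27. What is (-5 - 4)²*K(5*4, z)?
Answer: -6723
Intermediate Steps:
K(p, V) = 79 - 6*V (K(p, V) = 7 + (9 - 15)*(V - 12) = 7 - 6*(-12 + V) = 7 + (72 - 6*V) = 79 - 6*V)
(-5 - 4)²*K(5*4, z) = (-5 - 4)²*(79 - 6*27) = (-9)²*(79 - 162) = 81*(-83) = -6723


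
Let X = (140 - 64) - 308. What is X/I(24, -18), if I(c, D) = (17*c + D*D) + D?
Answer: -116/357 ≈ -0.32493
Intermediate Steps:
I(c, D) = D + D**2 + 17*c (I(c, D) = (17*c + D**2) + D = (D**2 + 17*c) + D = D + D**2 + 17*c)
X = -232 (X = 76 - 308 = -232)
X/I(24, -18) = -232/(-18 + (-18)**2 + 17*24) = -232/(-18 + 324 + 408) = -232/714 = -232*1/714 = -116/357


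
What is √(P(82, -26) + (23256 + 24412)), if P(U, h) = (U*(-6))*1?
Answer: 2*√11794 ≈ 217.20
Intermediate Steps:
P(U, h) = -6*U (P(U, h) = -6*U*1 = -6*U)
√(P(82, -26) + (23256 + 24412)) = √(-6*82 + (23256 + 24412)) = √(-492 + 47668) = √47176 = 2*√11794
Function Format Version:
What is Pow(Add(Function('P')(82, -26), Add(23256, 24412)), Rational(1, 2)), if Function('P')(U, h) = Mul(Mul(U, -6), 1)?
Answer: Mul(2, Pow(11794, Rational(1, 2))) ≈ 217.20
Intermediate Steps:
Function('P')(U, h) = Mul(-6, U) (Function('P')(U, h) = Mul(Mul(-6, U), 1) = Mul(-6, U))
Pow(Add(Function('P')(82, -26), Add(23256, 24412)), Rational(1, 2)) = Pow(Add(Mul(-6, 82), Add(23256, 24412)), Rational(1, 2)) = Pow(Add(-492, 47668), Rational(1, 2)) = Pow(47176, Rational(1, 2)) = Mul(2, Pow(11794, Rational(1, 2)))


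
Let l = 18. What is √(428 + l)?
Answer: √446 ≈ 21.119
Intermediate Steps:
√(428 + l) = √(428 + 18) = √446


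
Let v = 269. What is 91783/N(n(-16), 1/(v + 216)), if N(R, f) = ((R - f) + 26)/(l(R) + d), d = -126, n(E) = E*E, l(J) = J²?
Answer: 2911710124550/136769 ≈ 2.1289e+7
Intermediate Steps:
n(E) = E²
N(R, f) = (26 + R - f)/(-126 + R²) (N(R, f) = ((R - f) + 26)/(R² - 126) = (26 + R - f)/(-126 + R²))
91783/N(n(-16), 1/(v + 216)) = 91783/(((26 + (-16)² - 1/(269 + 216))/(-126 + ((-16)²)²))) = 91783/(((26 + 256 - 1/485)/(-126 + 256²))) = 91783/(((26 + 256 - 1*1/485)/(-126 + 65536))) = 91783/(((26 + 256 - 1/485)/65410)) = 91783/(((1/65410)*(136769/485))) = 91783/(136769/31723850) = 91783*(31723850/136769) = 2911710124550/136769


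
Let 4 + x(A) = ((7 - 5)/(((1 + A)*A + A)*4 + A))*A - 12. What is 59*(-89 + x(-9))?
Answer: -167383/27 ≈ -6199.4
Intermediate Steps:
x(A) = -16 + 2*A/(5*A + 4*A*(1 + A)) (x(A) = -4 + (((7 - 5)/(((1 + A)*A + A)*4 + A))*A - 12) = -4 + ((2/((A*(1 + A) + A)*4 + A))*A - 12) = -4 + ((2/((A + A*(1 + A))*4 + A))*A - 12) = -4 + ((2/((4*A + 4*A*(1 + A)) + A))*A - 12) = -4 + ((2/(5*A + 4*A*(1 + A)))*A - 12) = -4 + (2*A/(5*A + 4*A*(1 + A)) - 12) = -4 + (-12 + 2*A/(5*A + 4*A*(1 + A))) = -16 + 2*A/(5*A + 4*A*(1 + A)))
59*(-89 + x(-9)) = 59*(-89 + 2*(-71 - 32*(-9))/(9 + 4*(-9))) = 59*(-89 + 2*(-71 + 288)/(9 - 36)) = 59*(-89 + 2*217/(-27)) = 59*(-89 + 2*(-1/27)*217) = 59*(-89 - 434/27) = 59*(-2837/27) = -167383/27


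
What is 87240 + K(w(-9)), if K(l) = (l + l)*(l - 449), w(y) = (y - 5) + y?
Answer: 108952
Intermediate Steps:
w(y) = -5 + 2*y (w(y) = (-5 + y) + y = -5 + 2*y)
K(l) = 2*l*(-449 + l) (K(l) = (2*l)*(-449 + l) = 2*l*(-449 + l))
87240 + K(w(-9)) = 87240 + 2*(-5 + 2*(-9))*(-449 + (-5 + 2*(-9))) = 87240 + 2*(-5 - 18)*(-449 + (-5 - 18)) = 87240 + 2*(-23)*(-449 - 23) = 87240 + 2*(-23)*(-472) = 87240 + 21712 = 108952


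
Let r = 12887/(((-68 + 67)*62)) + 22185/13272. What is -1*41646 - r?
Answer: -5683222225/137144 ≈ -41440.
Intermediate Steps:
r = -28276799/137144 (r = 12887/((-1*62)) + 22185*(1/13272) = 12887/(-62) + 7395/4424 = 12887*(-1/62) + 7395/4424 = -12887/62 + 7395/4424 = -28276799/137144 ≈ -206.18)
-1*41646 - r = -1*41646 - 1*(-28276799/137144) = -41646 + 28276799/137144 = -5683222225/137144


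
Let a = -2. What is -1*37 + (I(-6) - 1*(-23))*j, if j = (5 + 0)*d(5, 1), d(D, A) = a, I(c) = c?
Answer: -207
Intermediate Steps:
d(D, A) = -2
j = -10 (j = (5 + 0)*(-2) = 5*(-2) = -10)
-1*37 + (I(-6) - 1*(-23))*j = -1*37 + (-6 - 1*(-23))*(-10) = -37 + (-6 + 23)*(-10) = -37 + 17*(-10) = -37 - 170 = -207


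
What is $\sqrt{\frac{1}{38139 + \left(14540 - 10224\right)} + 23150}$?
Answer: $\frac{\sqrt{41726185671205}}{42455} \approx 152.15$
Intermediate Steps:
$\sqrt{\frac{1}{38139 + \left(14540 - 10224\right)} + 23150} = \sqrt{\frac{1}{38139 + 4316} + 23150} = \sqrt{\frac{1}{42455} + 23150} = \sqrt{\frac{982833251}{42455}} = \frac{\sqrt{41726185671205}}{42455}$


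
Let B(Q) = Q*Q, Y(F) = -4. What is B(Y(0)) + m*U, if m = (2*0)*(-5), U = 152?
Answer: 16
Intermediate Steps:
m = 0 (m = 0*(-5) = 0)
B(Q) = Q**2
B(Y(0)) + m*U = (-4)**2 + 0*152 = 16 + 0 = 16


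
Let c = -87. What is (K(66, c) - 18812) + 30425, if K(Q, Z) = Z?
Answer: 11526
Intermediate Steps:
(K(66, c) - 18812) + 30425 = (-87 - 18812) + 30425 = -18899 + 30425 = 11526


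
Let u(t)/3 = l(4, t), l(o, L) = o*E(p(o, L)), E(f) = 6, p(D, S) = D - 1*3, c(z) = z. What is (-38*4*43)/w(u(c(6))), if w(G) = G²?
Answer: -817/648 ≈ -1.2608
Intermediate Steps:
p(D, S) = -3 + D (p(D, S) = D - 3 = -3 + D)
l(o, L) = 6*o (l(o, L) = o*6 = 6*o)
u(t) = 72 (u(t) = 3*(6*4) = 3*24 = 72)
(-38*4*43)/w(u(c(6))) = (-38*4*43)/(72²) = -152*43/5184 = -6536*1/5184 = -817/648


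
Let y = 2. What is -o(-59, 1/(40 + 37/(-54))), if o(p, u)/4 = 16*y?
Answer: -128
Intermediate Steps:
o(p, u) = 128 (o(p, u) = 4*(16*2) = 4*32 = 128)
-o(-59, 1/(40 + 37/(-54))) = -1*128 = -128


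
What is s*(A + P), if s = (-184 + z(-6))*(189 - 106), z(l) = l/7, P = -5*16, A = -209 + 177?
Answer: 1718432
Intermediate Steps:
A = -32
P = -80
z(l) = l/7 (z(l) = l*(⅐) = l/7)
s = -107402/7 (s = (-184 + (⅐)*(-6))*(189 - 106) = (-184 - 6/7)*83 = -1294/7*83 = -107402/7 ≈ -15343.)
s*(A + P) = -107402*(-32 - 80)/7 = -107402/7*(-112) = 1718432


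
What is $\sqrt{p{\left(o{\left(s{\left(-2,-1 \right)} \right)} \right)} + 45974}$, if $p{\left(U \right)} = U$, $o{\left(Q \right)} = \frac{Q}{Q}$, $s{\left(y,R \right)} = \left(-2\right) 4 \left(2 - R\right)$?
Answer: $5 \sqrt{1839} \approx 214.42$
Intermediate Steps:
$s{\left(y,R \right)} = -16 + 8 R$ ($s{\left(y,R \right)} = - 8 \left(2 - R\right) = -16 + 8 R$)
$o{\left(Q \right)} = 1$
$\sqrt{p{\left(o{\left(s{\left(-2,-1 \right)} \right)} \right)} + 45974} = \sqrt{1 + 45974} = \sqrt{45975} = 5 \sqrt{1839}$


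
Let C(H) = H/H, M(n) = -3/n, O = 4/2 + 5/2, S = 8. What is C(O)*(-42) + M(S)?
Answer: -339/8 ≈ -42.375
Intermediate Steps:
O = 9/2 (O = 4*(1/2) + 5*(1/2) = 2 + 5/2 = 9/2 ≈ 4.5000)
C(H) = 1
C(O)*(-42) + M(S) = 1*(-42) - 3/8 = -42 - 3*1/8 = -42 - 3/8 = -339/8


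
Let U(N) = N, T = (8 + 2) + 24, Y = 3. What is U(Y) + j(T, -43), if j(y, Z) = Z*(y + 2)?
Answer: -1545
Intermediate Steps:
T = 34 (T = 10 + 24 = 34)
j(y, Z) = Z*(2 + y)
U(Y) + j(T, -43) = 3 - 43*(2 + 34) = 3 - 43*36 = 3 - 1548 = -1545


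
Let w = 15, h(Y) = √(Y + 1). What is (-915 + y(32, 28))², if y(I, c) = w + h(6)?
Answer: (900 - √7)² ≈ 8.0525e+5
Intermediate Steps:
h(Y) = √(1 + Y)
y(I, c) = 15 + √7 (y(I, c) = 15 + √(1 + 6) = 15 + √7)
(-915 + y(32, 28))² = (-915 + (15 + √7))² = (-900 + √7)²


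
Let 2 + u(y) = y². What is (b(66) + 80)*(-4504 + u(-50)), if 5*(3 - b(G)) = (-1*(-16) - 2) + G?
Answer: -134402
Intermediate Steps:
u(y) = -2 + y²
b(G) = ⅕ - G/5 (b(G) = 3 - ((-1*(-16) - 2) + G)/5 = 3 - ((16 - 2) + G)/5 = 3 - (14 + G)/5 = 3 + (-14/5 - G/5) = ⅕ - G/5)
(b(66) + 80)*(-4504 + u(-50)) = ((⅕ - ⅕*66) + 80)*(-4504 + (-2 + (-50)²)) = ((⅕ - 66/5) + 80)*(-4504 + (-2 + 2500)) = (-13 + 80)*(-4504 + 2498) = 67*(-2006) = -134402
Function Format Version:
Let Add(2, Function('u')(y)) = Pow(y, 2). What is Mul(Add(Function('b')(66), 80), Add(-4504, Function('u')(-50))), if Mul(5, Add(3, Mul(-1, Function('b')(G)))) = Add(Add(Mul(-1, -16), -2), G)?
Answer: -134402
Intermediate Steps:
Function('u')(y) = Add(-2, Pow(y, 2))
Function('b')(G) = Add(Rational(1, 5), Mul(Rational(-1, 5), G)) (Function('b')(G) = Add(3, Mul(Rational(-1, 5), Add(Add(Mul(-1, -16), -2), G))) = Add(3, Mul(Rational(-1, 5), Add(Add(16, -2), G))) = Add(3, Mul(Rational(-1, 5), Add(14, G))) = Add(3, Add(Rational(-14, 5), Mul(Rational(-1, 5), G))) = Add(Rational(1, 5), Mul(Rational(-1, 5), G)))
Mul(Add(Function('b')(66), 80), Add(-4504, Function('u')(-50))) = Mul(Add(Add(Rational(1, 5), Mul(Rational(-1, 5), 66)), 80), Add(-4504, Add(-2, Pow(-50, 2)))) = Mul(Add(Add(Rational(1, 5), Rational(-66, 5)), 80), Add(-4504, Add(-2, 2500))) = Mul(Add(-13, 80), Add(-4504, 2498)) = Mul(67, -2006) = -134402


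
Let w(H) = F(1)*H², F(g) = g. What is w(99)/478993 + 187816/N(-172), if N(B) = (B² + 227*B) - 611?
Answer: -89863843417/4823938503 ≈ -18.629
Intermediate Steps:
w(H) = H² (w(H) = 1*H² = H²)
N(B) = -611 + B² + 227*B
w(99)/478993 + 187816/N(-172) = 99²/478993 + 187816/(-611 + (-172)² + 227*(-172)) = 9801*(1/478993) + 187816/(-611 + 29584 - 39044) = 9801/478993 + 187816/(-10071) = 9801/478993 + 187816*(-1/10071) = 9801/478993 - 187816/10071 = -89863843417/4823938503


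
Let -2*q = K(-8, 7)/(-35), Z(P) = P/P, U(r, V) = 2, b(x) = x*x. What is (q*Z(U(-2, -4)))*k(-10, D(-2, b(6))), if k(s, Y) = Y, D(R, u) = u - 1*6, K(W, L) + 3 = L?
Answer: 12/7 ≈ 1.7143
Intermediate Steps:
b(x) = x²
K(W, L) = -3 + L
D(R, u) = -6 + u (D(R, u) = u - 6 = -6 + u)
Z(P) = 1
q = 2/35 (q = -(-3 + 7)/(2*(-35)) = -2*(-1)/35 = -½*(-4/35) = 2/35 ≈ 0.057143)
(q*Z(U(-2, -4)))*k(-10, D(-2, b(6))) = ((2/35)*1)*(-6 + 6²) = 2*(-6 + 36)/35 = (2/35)*30 = 12/7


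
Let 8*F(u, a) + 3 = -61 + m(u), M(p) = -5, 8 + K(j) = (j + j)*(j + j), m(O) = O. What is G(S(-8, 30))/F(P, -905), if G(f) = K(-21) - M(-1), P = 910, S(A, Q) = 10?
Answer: 2348/141 ≈ 16.652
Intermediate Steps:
K(j) = -8 + 4*j² (K(j) = -8 + (j + j)*(j + j) = -8 + (2*j)*(2*j) = -8 + 4*j²)
F(u, a) = -8 + u/8 (F(u, a) = -3/8 + (-61 + u)/8 = -3/8 + (-61/8 + u/8) = -8 + u/8)
G(f) = 1761 (G(f) = (-8 + 4*(-21)²) - 1*(-5) = (-8 + 4*441) + 5 = (-8 + 1764) + 5 = 1756 + 5 = 1761)
G(S(-8, 30))/F(P, -905) = 1761/(-8 + (⅛)*910) = 1761/(-8 + 455/4) = 1761/(423/4) = 1761*(4/423) = 2348/141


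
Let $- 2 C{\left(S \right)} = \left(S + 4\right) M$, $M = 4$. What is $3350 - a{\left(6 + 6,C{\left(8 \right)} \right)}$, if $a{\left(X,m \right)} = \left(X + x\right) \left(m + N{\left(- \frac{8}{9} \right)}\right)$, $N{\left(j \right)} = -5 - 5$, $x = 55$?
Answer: $5628$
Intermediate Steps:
$N{\left(j \right)} = -10$
$C{\left(S \right)} = -8 - 2 S$ ($C{\left(S \right)} = - \frac{\left(S + 4\right) 4}{2} = - \frac{\left(4 + S\right) 4}{2} = - \frac{16 + 4 S}{2} = -8 - 2 S$)
$a{\left(X,m \right)} = \left(-10 + m\right) \left(55 + X\right)$ ($a{\left(X,m \right)} = \left(X + 55\right) \left(m - 10\right) = \left(55 + X\right) \left(-10 + m\right) = \left(-10 + m\right) \left(55 + X\right)$)
$3350 - a{\left(6 + 6,C{\left(8 \right)} \right)} = 3350 - \left(-550 - 10 \left(6 + 6\right) + 55 \left(-8 - 16\right) + \left(6 + 6\right) \left(-8 - 16\right)\right) = 3350 - \left(-550 - 120 + 55 \left(-8 - 16\right) + 12 \left(-8 - 16\right)\right) = 3350 - \left(-550 - 120 + 55 \left(-24\right) + 12 \left(-24\right)\right) = 3350 - \left(-550 - 120 - 1320 - 288\right) = 3350 - -2278 = 3350 + 2278 = 5628$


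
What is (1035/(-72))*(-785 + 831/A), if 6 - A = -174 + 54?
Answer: 3759695/336 ≈ 11190.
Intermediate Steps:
A = 126 (A = 6 - (-174 + 54) = 6 - 1*(-120) = 6 + 120 = 126)
(1035/(-72))*(-785 + 831/A) = (1035/(-72))*(-785 + 831/126) = (1035*(-1/72))*(-785 + 831*(1/126)) = -115*(-785 + 277/42)/8 = -115/8*(-32693/42) = 3759695/336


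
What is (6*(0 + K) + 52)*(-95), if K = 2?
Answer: -6080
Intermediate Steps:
(6*(0 + K) + 52)*(-95) = (6*(0 + 2) + 52)*(-95) = (6*2 + 52)*(-95) = (12 + 52)*(-95) = 64*(-95) = -6080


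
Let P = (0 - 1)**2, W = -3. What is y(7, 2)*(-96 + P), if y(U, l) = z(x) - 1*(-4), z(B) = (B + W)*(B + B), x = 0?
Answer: -380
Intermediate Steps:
z(B) = 2*B*(-3 + B) (z(B) = (B - 3)*(B + B) = (-3 + B)*(2*B) = 2*B*(-3 + B))
y(U, l) = 4 (y(U, l) = 2*0*(-3 + 0) - 1*(-4) = 2*0*(-3) + 4 = 0 + 4 = 4)
P = 1 (P = (-1)**2 = 1)
y(7, 2)*(-96 + P) = 4*(-96 + 1) = 4*(-95) = -380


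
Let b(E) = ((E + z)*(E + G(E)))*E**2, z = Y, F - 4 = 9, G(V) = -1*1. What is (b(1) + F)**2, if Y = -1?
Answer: 169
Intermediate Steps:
G(V) = -1
F = 13 (F = 4 + 9 = 13)
z = -1
b(E) = E**2*(-1 + E)**2 (b(E) = ((E - 1)*(E - 1))*E**2 = ((-1 + E)*(-1 + E))*E**2 = (-1 + E)**2*E**2 = E**2*(-1 + E)**2)
(b(1) + F)**2 = (1**2*(1 + 1**2 - 2*1) + 13)**2 = (1*(1 + 1 - 2) + 13)**2 = (1*0 + 13)**2 = (0 + 13)**2 = 13**2 = 169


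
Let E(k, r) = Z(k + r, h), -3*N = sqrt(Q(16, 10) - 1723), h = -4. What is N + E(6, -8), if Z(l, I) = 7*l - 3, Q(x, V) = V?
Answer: -17 - I*sqrt(1713)/3 ≈ -17.0 - 13.796*I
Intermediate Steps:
Z(l, I) = -3 + 7*l
N = -I*sqrt(1713)/3 (N = -sqrt(10 - 1723)/3 = -I*sqrt(1713)/3 ≈ -13.796*I)
E(k, r) = -3 + 7*k + 7*r (E(k, r) = -3 + 7*(k + r) = -3 + (7*k + 7*r) = -3 + 7*k + 7*r)
N + E(6, -8) = -I*sqrt(1713)/3 + (-3 + 7*6 + 7*(-8)) = -I*sqrt(1713)/3 + (-3 + 42 - 56) = -I*sqrt(1713)/3 - 17 = -17 - I*sqrt(1713)/3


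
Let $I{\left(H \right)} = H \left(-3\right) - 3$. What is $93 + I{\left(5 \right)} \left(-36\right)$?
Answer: $741$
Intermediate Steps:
$I{\left(H \right)} = -3 - 3 H$ ($I{\left(H \right)} = - 3 H - 3 = -3 - 3 H$)
$93 + I{\left(5 \right)} \left(-36\right) = 93 + \left(-3 - 15\right) \left(-36\right) = 93 - -648 = 93 + 648 = 741$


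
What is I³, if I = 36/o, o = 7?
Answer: 46656/343 ≈ 136.02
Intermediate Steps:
I = 36/7 ≈ 5.1429
I³ = (36/7)³ = 46656/343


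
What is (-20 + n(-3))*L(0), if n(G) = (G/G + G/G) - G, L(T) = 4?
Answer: -60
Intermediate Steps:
n(G) = 2 - G (n(G) = (1 + 1) - G = 2 - G)
(-20 + n(-3))*L(0) = (-20 + (2 - 1*(-3)))*4 = (-20 + (2 + 3))*4 = (-20 + 5)*4 = -15*4 = -60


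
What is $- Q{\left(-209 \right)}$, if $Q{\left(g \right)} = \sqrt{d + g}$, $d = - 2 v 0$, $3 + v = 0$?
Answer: $- i \sqrt{209} \approx - 14.457 i$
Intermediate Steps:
$v = -3$ ($v = -3 + 0 = -3$)
$d = 0$ ($d = \left(-2\right) \left(-3\right) 0 = 6 \cdot 0 = 0$)
$Q{\left(g \right)} = \sqrt{g}$ ($Q{\left(g \right)} = \sqrt{0 + g} = \sqrt{g}$)
$- Q{\left(-209 \right)} = - \sqrt{-209} = - i \sqrt{209}$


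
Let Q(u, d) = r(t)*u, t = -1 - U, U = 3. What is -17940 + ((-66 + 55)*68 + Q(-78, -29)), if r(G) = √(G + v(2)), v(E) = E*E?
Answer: -18688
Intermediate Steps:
v(E) = E²
t = -4 (t = -1 - 1*3 = -1 - 3 = -4)
r(G) = √(4 + G) (r(G) = √(G + 2²) = √(G + 4) = √(4 + G))
Q(u, d) = 0 (Q(u, d) = √(4 - 4)*u = √0*u = 0*u = 0)
-17940 + ((-66 + 55)*68 + Q(-78, -29)) = -17940 + ((-66 + 55)*68 + 0) = -17940 + (-11*68 + 0) = -17940 + (-748 + 0) = -17940 - 748 = -18688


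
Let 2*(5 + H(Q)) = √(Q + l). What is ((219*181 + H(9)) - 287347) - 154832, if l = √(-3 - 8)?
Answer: -402545 + √(9 + I*√11)/2 ≈ -4.0254e+5 + 0.27195*I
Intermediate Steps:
l = I*√11 (l = √(-11) = I*√11 ≈ 3.3166*I)
H(Q) = -5 + √(Q + I*√11)/2
((219*181 + H(9)) - 287347) - 154832 = ((219*181 + (-5 + √(9 + I*√11)/2)) - 287347) - 154832 = ((39639 + (-5 + √(9 + I*√11)/2)) - 287347) - 154832 = ((39634 + √(9 + I*√11)/2) - 287347) - 154832 = (-247713 + √(9 + I*√11)/2) - 154832 = -402545 + √(9 + I*√11)/2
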